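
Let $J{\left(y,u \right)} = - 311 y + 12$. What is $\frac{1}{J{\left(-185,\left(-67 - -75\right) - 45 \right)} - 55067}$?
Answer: $\frac{1}{2480} \approx 0.00040323$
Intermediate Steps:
$J{\left(y,u \right)} = 12 - 311 y$
$\frac{1}{J{\left(-185,\left(-67 - -75\right) - 45 \right)} - 55067} = \frac{1}{\left(12 - -57535\right) - 55067} = \frac{1}{\left(12 + 57535\right) - 55067} = \frac{1}{57547 - 55067} = \frac{1}{2480}$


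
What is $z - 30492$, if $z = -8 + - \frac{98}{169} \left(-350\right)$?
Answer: $- \frac{5120200}{169} \approx -30297.0$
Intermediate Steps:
$z = \frac{32948}{169}$ ($z = -8 + \left(-98\right) \frac{1}{169} \left(-350\right) = -8 - - \frac{34300}{169} = -8 + \frac{34300}{169} = \frac{32948}{169} \approx 194.96$)
$z - 30492 = \frac{32948}{169} - 30492 = - \frac{5120200}{169}$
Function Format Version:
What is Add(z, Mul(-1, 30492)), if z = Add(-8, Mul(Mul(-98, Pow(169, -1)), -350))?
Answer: Rational(-5120200, 169) ≈ -30297.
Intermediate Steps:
z = Rational(32948, 169) (z = Add(-8, Mul(Mul(-98, Rational(1, 169)), -350)) = Add(-8, Mul(Rational(-98, 169), -350)) = Add(-8, Rational(34300, 169)) = Rational(32948, 169) ≈ 194.96)
Add(z, Mul(-1, 30492)) = Add(Rational(32948, 169), Mul(-1, 30492)) = Add(Rational(32948, 169), -30492) = Rational(-5120200, 169)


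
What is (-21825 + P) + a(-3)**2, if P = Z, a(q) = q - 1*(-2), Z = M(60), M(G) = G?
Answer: -21764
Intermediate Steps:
Z = 60
a(q) = 2 + q (a(q) = q + 2 = 2 + q)
P = 60
(-21825 + P) + a(-3)**2 = (-21825 + 60) + (2 - 3)**2 = -21765 + (-1)**2 = -21765 + 1 = -21764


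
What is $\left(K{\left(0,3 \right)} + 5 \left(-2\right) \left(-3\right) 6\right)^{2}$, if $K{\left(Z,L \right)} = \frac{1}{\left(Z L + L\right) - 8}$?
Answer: $\frac{808201}{25} \approx 32328.0$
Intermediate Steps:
$K{\left(Z,L \right)} = \frac{1}{-8 + L + L Z}$ ($K{\left(Z,L \right)} = \frac{1}{\left(L Z + L\right) - 8} = \frac{1}{\left(L + L Z\right) - 8} = \frac{1}{-8 + L + L Z}$)
$\left(K{\left(0,3 \right)} + 5 \left(-2\right) \left(-3\right) 6\right)^{2} = \left(\frac{1}{-8 + 3 + 3 \cdot 0} + 5 \left(-2\right) \left(-3\right) 6\right)^{2} = \left(\frac{1}{-8 + 3 + 0} + 5 \cdot 6 \cdot 6\right)^{2} = \left(\frac{1}{-5} + 5 \cdot 36\right)^{2} = \left(- \frac{1}{5} + 180\right)^{2} = \left(\frac{899}{5}\right)^{2} = \frac{808201}{25}$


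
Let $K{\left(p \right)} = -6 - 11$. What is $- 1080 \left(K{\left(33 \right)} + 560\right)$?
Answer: $-586440$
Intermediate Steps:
$K{\left(p \right)} = -17$
$- 1080 \left(K{\left(33 \right)} + 560\right) = - 1080 \left(-17 + 560\right) = \left(-1080\right) 543 = -586440$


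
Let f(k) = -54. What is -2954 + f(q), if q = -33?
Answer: -3008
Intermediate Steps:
-2954 + f(q) = -2954 - 54 = -3008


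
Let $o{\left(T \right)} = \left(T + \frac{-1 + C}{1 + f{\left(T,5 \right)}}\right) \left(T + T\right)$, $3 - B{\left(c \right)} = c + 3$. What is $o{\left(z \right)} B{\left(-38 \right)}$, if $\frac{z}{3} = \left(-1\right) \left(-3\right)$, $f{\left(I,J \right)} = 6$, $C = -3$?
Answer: $\frac{40356}{7} \approx 5765.1$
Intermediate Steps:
$B{\left(c \right)} = - c$ ($B{\left(c \right)} = 3 - \left(c + 3\right) = 3 - \left(3 + c\right) = - c$)
$z = 9$ ($z = 3 \left(\left(-1\right) \left(-3\right)\right) = 3 \cdot 3 = 9$)
$o{\left(T \right)} = 2 T \left(- \frac{4}{7} + T\right)$ ($o{\left(T \right)} = \left(T + \frac{-1 - 3}{1 + 6}\right) \left(T + T\right) = \left(T - \frac{4}{7}\right) 2 T = \left(- \frac{4}{7} + T\right) 2 T = 2 T \left(- \frac{4}{7} + T\right)$)
$o{\left(z \right)} B{\left(-38 \right)} = \frac{2}{7} \cdot 9 \left(-4 + 7 \cdot 9\right) \left(\left(-1\right) \left(-38\right)\right) = \frac{2}{7} \cdot 9 \left(-4 + 63\right) 38 = \frac{2}{7} \cdot 9 \cdot 59 \cdot 38 = \frac{1062}{7} \cdot 38 = \frac{40356}{7}$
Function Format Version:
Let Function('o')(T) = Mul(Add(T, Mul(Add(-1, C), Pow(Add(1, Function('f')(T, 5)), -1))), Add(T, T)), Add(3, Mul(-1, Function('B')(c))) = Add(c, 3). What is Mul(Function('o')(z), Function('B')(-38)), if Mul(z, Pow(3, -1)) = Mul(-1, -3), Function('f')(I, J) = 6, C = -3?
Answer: Rational(40356, 7) ≈ 5765.1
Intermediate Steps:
Function('B')(c) = Mul(-1, c) (Function('B')(c) = Add(3, Mul(-1, Add(c, 3))) = Add(3, Mul(-1, Add(3, c))) = Add(3, Add(-3, Mul(-1, c))) = Mul(-1, c))
z = 9 (z = Mul(3, Mul(-1, -3)) = Mul(3, 3) = 9)
Function('o')(T) = Mul(2, T, Add(Rational(-4, 7), T)) (Function('o')(T) = Mul(Add(T, Mul(Add(-1, -3), Pow(Add(1, 6), -1))), Add(T, T)) = Mul(Add(T, Mul(-4, Pow(7, -1))), Mul(2, T)) = Mul(Add(T, Mul(-4, Rational(1, 7))), Mul(2, T)) = Mul(Add(T, Rational(-4, 7)), Mul(2, T)) = Mul(Add(Rational(-4, 7), T), Mul(2, T)) = Mul(2, T, Add(Rational(-4, 7), T)))
Mul(Function('o')(z), Function('B')(-38)) = Mul(Mul(Rational(2, 7), 9, Add(-4, Mul(7, 9))), Mul(-1, -38)) = Mul(Mul(Rational(2, 7), 9, Add(-4, 63)), 38) = Mul(Mul(Rational(2, 7), 9, 59), 38) = Mul(Rational(1062, 7), 38) = Rational(40356, 7)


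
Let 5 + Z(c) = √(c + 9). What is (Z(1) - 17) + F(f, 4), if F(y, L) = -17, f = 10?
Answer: -39 + √10 ≈ -35.838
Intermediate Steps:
Z(c) = -5 + √(9 + c) (Z(c) = -5 + √(c + 9) = -5 + √(9 + c))
(Z(1) - 17) + F(f, 4) = ((-5 + √(9 + 1)) - 17) - 17 = ((-5 + √10) - 17) - 17 = (-22 + √10) - 17 = -39 + √10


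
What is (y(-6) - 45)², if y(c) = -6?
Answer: 2601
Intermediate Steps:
(y(-6) - 45)² = (-6 - 45)² = (-51)² = 2601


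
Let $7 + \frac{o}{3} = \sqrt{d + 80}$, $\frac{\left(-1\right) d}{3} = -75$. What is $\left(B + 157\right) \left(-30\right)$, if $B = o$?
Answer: $-4080 - 90 \sqrt{305} \approx -5651.8$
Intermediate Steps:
$d = 225$ ($d = \left(-3\right) \left(-75\right) = 225$)
$o = -21 + 3 \sqrt{305}$ ($o = -21 + 3 \sqrt{225 + 80} = -21 + 3 \sqrt{305} \approx 31.393$)
$B = -21 + 3 \sqrt{305} \approx 31.393$
$\left(B + 157\right) \left(-30\right) = \left(\left(-21 + 3 \sqrt{305}\right) + 157\right) \left(-30\right) = \left(136 + 3 \sqrt{305}\right) \left(-30\right) = -4080 - 90 \sqrt{305}$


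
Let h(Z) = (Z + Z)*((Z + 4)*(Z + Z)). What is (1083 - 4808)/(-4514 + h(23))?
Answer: -3725/52618 ≈ -0.070793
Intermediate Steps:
h(Z) = 4*Z²*(4 + Z) (h(Z) = (2*Z)*((4 + Z)*(2*Z)) = (2*Z)*(2*Z*(4 + Z)) = 4*Z²*(4 + Z))
(1083 - 4808)/(-4514 + h(23)) = (1083 - 4808)/(-4514 + 4*23²*(4 + 23)) = -3725/(-4514 + 4*529*27) = -3725/(-4514 + 57132) = -3725/52618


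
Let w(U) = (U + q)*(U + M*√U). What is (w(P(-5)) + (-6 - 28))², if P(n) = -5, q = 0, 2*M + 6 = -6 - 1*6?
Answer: -10044 - 810*I*√5 ≈ -10044.0 - 1811.2*I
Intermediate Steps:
M = -9 (M = -3 + (-6 - 1*6)/2 = -3 + (-6 - 6)/2 = -3 + (½)*(-12) = -3 - 6 = -9)
w(U) = U*(U - 9*√U) (w(U) = (U + 0)*(U - 9*√U) = U*(U - 9*√U))
(w(P(-5)) + (-6 - 28))² = (((-5)² - (-45)*I*√5) + (-6 - 28))² = ((25 - (-45)*I*√5) - 34)² = ((25 + 45*I*√5) - 34)² = (-9 + 45*I*√5)²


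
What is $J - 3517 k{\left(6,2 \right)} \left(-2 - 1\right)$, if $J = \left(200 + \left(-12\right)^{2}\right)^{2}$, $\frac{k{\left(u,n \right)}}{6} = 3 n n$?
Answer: $878008$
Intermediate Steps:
$k{\left(u,n \right)} = 18 n^{2}$ ($k{\left(u,n \right)} = 6 \cdot 3 n n = 6 \cdot 3 n^{2} = 18 n^{2}$)
$J = 118336$ ($J = \left(200 + 144\right)^{2} = 344^{2} = 118336$)
$J - 3517 k{\left(6,2 \right)} \left(-2 - 1\right) = 118336 - 3517 \cdot 18 \cdot 2^{2} \left(-2 - 1\right) = 118336 - 3517 \cdot 18 \cdot 4 \left(-3\right) = 118336 - 3517 \cdot 72 \left(-3\right) = 118336 - 3517 \left(-216\right) = 118336 - -759672 = 118336 + 759672 = 878008$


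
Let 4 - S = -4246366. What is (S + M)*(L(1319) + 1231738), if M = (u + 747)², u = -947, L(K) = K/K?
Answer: 5279689097430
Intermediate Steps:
S = 4246370 (S = 4 - 1*(-4246366) = 4 + 4246366 = 4246370)
L(K) = 1
M = 40000 (M = (-947 + 747)² = (-200)² = 40000)
(S + M)*(L(1319) + 1231738) = (4246370 + 40000)*(1 + 1231738) = 4286370*1231739 = 5279689097430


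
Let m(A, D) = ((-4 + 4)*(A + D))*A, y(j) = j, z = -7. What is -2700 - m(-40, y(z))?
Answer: -2700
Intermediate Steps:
m(A, D) = 0 (m(A, D) = (0*(A + D))*A = 0*A = 0)
-2700 - m(-40, y(z)) = -2700 - 1*0 = -2700 + 0 = -2700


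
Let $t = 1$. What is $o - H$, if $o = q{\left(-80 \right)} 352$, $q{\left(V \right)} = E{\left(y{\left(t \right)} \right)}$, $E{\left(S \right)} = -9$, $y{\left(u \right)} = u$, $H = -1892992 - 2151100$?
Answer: $4040924$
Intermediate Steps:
$H = -4044092$
$q{\left(V \right)} = -9$
$o = -3168$ ($o = \left(-9\right) 352 = -3168$)
$o - H = -3168 - -4044092 = -3168 + 4044092 = 4040924$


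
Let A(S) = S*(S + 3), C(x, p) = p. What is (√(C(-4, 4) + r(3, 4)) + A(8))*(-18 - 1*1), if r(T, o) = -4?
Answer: -1672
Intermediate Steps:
A(S) = S*(3 + S)
(√(C(-4, 4) + r(3, 4)) + A(8))*(-18 - 1*1) = (√(4 - 4) + 8*(3 + 8))*(-18 - 1*1) = (√0 + 8*11)*(-18 - 1) = (0 + 88)*(-19) = 88*(-19) = -1672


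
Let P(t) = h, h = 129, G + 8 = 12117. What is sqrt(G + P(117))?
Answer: sqrt(12238) ≈ 110.63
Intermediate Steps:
G = 12109 (G = -8 + 12117 = 12109)
P(t) = 129
sqrt(G + P(117)) = sqrt(12109 + 129) = sqrt(12238)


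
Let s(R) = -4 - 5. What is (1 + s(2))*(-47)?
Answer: 376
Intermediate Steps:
s(R) = -9
(1 + s(2))*(-47) = (1 - 9)*(-47) = -8*(-47) = 376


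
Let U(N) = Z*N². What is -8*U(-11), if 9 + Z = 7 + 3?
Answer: -968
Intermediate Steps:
Z = 1 (Z = -9 + (7 + 3) = -9 + 10 = 1)
U(N) = N² (U(N) = 1*N² = N²)
-8*U(-11) = -8*(-11)² = -8*121 = -968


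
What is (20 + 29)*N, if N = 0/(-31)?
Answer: 0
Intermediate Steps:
N = 0 (N = 0*(-1/31) = 0)
(20 + 29)*N = (20 + 29)*0 = 49*0 = 0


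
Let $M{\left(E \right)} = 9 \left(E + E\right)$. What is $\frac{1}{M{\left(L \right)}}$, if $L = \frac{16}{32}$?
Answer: $\frac{1}{9} \approx 0.11111$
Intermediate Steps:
$L = \frac{1}{2}$ ($L = 16 \cdot \frac{1}{32} = \frac{1}{2} \approx 0.5$)
$M{\left(E \right)} = 18 E$ ($M{\left(E \right)} = 9 \cdot 2 E = 18 E$)
$\frac{1}{M{\left(L \right)}} = \frac{1}{18 \cdot \frac{1}{2}} = \frac{1}{9}$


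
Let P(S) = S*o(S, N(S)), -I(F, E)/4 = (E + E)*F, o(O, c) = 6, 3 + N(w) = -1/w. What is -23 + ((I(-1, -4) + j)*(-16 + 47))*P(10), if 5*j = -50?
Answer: -78143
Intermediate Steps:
j = -10 (j = (⅕)*(-50) = -10)
N(w) = -3 - 1/w
I(F, E) = -8*E*F (I(F, E) = -4*(E + E)*F = -4*2*E*F = -8*E*F)
P(S) = 6*S (P(S) = S*6 = 6*S)
-23 + ((I(-1, -4) + j)*(-16 + 47))*P(10) = -23 + ((-8*(-4)*(-1) - 10)*(-16 + 47))*(6*10) = -23 + ((-32 - 10)*31)*60 = -23 - 42*31*60 = -23 - 1302*60 = -23 - 78120 = -78143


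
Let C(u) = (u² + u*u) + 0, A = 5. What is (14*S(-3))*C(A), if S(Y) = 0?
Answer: 0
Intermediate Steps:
C(u) = 2*u² (C(u) = (u² + u²) + 0 = 2*u² + 0 = 2*u²)
(14*S(-3))*C(A) = (14*0)*(2*5²) = 0*(2*25) = 0*50 = 0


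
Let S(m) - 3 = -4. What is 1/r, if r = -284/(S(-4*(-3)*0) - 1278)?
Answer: 1279/284 ≈ 4.5035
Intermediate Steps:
S(m) = -1 (S(m) = 3 - 4 = -1)
r = 284/1279 (r = -284/(-1 - 1278) = -284/(-1279) = -1/1279*(-284) = 284/1279 ≈ 0.22205)
1/r = 1/(284/1279) = 1279/284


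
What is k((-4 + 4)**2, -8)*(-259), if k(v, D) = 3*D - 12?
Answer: 9324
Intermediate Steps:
k(v, D) = -12 + 3*D
k((-4 + 4)**2, -8)*(-259) = (-12 + 3*(-8))*(-259) = (-12 - 24)*(-259) = -36*(-259) = 9324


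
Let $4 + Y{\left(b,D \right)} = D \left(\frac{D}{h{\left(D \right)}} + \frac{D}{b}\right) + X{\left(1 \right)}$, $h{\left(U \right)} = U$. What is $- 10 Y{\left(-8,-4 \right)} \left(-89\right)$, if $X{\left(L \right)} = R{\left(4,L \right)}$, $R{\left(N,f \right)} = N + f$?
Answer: $-4450$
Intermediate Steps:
$X{\left(L \right)} = 4 + L$
$Y{\left(b,D \right)} = 1 + D \left(1 + \frac{D}{b}\right)$ ($Y{\left(b,D \right)} = -4 + \left(D \left(\frac{D}{D} + \frac{D}{b}\right) + \left(4 + 1\right)\right) = -4 + \left(D \left(1 + \frac{D}{b}\right) + 5\right) = -4 + \left(5 + D \left(1 + \frac{D}{b}\right)\right) = 1 + D \left(1 + \frac{D}{b}\right)$)
$- 10 Y{\left(-8,-4 \right)} \left(-89\right) = - 10 \left(1 - 4 + \frac{\left(-4\right)^{2}}{-8}\right) \left(-89\right) = - 10 \left(1 - 4 + 16 \left(- \frac{1}{8}\right)\right) \left(-89\right) = - 10 \left(1 - 4 - 2\right) \left(-89\right) = \left(-10\right) \left(-5\right) \left(-89\right) = 50 \left(-89\right) = -4450$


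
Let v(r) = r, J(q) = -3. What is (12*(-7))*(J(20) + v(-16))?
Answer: 1596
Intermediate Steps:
(12*(-7))*(J(20) + v(-16)) = (12*(-7))*(-3 - 16) = -84*(-19) = 1596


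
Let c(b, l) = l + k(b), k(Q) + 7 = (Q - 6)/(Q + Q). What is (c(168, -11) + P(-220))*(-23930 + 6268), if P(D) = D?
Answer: 117461131/28 ≈ 4.1950e+6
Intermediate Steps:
k(Q) = -7 + (-6 + Q)/(2*Q) (k(Q) = -7 + (Q - 6)/(Q + Q) = -7 + (-6 + Q)/((2*Q)) = -7 + (-6 + Q)*(1/(2*Q)) = -7 + (-6 + Q)/(2*Q))
c(b, l) = -13/2 + l - 3/b (c(b, l) = l + (-13/2 - 3/b) = -13/2 + l - 3/b)
(c(168, -11) + P(-220))*(-23930 + 6268) = ((-13/2 - 11 - 3/168) - 220)*(-23930 + 6268) = ((-13/2 - 11 - 3*1/168) - 220)*(-17662) = ((-13/2 - 11 - 1/56) - 220)*(-17662) = (-981/56 - 220)*(-17662) = -13301/56*(-17662) = 117461131/28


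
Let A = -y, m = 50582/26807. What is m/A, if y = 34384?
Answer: -3613/65837992 ≈ -5.4877e-5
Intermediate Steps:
m = 50582/26807 (m = 50582*(1/26807) = 50582/26807 ≈ 1.8869)
A = -34384 (A = -1*34384 = -34384)
m/A = (50582/26807)/(-34384) = (50582/26807)*(-1/34384) = -3613/65837992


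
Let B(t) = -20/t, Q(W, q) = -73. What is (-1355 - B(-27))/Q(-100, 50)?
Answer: 36605/1971 ≈ 18.572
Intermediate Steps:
(-1355 - B(-27))/Q(-100, 50) = (-1355 - (-20)/(-27))/(-73) = (-1355 - (-20)*(-1)/27)*(-1/73) = (-1355 - 1*20/27)*(-1/73) = (-1355 - 20/27)*(-1/73) = -36605/27*(-1/73) = 36605/1971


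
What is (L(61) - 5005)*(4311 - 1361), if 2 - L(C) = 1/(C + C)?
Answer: -900291325/61 ≈ -1.4759e+7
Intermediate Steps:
L(C) = 2 - 1/(2*C) (L(C) = 2 - 1/(C + C) = 2 - 1/(2*C))
(L(61) - 5005)*(4311 - 1361) = ((2 - 1/2/61) - 5005)*(4311 - 1361) = ((2 - 1/2*1/61) - 5005)*2950 = ((2 - 1/122) - 5005)*2950 = (243/122 - 5005)*2950 = -610367/122*2950 = -900291325/61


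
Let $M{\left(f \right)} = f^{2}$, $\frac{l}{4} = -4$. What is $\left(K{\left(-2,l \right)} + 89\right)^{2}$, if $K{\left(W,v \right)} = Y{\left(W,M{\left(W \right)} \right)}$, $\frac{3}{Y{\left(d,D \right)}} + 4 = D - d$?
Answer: $\frac{32761}{4} \approx 8190.3$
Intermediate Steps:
$l = -16$ ($l = 4 \left(-4\right) = -16$)
$Y{\left(d,D \right)} = \frac{3}{-4 + D - d}$ ($Y{\left(d,D \right)} = \frac{3}{-4 + \left(D - d\right)} = \frac{3}{-4 + D - d}$)
$K{\left(W,v \right)} = - \frac{3}{4 + W - W^{2}}$
$\left(K{\left(-2,l \right)} + 89\right)^{2} = \left(\frac{3}{-4 + \left(-2\right)^{2} - -2} + 89\right)^{2} = \left(\frac{3}{-4 + 4 + 2} + 89\right)^{2} = \left(\frac{3}{2} + 89\right)^{2} = \left(\frac{181}{2}\right)^{2} = \frac{32761}{4}$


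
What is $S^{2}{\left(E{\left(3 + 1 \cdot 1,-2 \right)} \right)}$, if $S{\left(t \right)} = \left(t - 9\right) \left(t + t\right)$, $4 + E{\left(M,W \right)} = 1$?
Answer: $5184$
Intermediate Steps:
$E{\left(M,W \right)} = -3$ ($E{\left(M,W \right)} = -4 + 1 = -3$)
$S{\left(t \right)} = 2 t \left(-9 + t\right)$ ($S{\left(t \right)} = \left(-9 + t\right) 2 t = 2 t \left(-9 + t\right)$)
$S^{2}{\left(E{\left(3 + 1 \cdot 1,-2 \right)} \right)} = \left(2 \left(-3\right) \left(-9 - 3\right)\right)^{2} = \left(2 \left(-3\right) \left(-12\right)\right)^{2} = 72^{2} = 5184$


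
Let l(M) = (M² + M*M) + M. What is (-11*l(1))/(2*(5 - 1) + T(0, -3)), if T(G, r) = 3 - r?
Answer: -33/14 ≈ -2.3571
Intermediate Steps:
l(M) = M + 2*M² (l(M) = (M² + M²) + M = 2*M² + M = M + 2*M²)
(-11*l(1))/(2*(5 - 1) + T(0, -3)) = (-11*(1 + 2*1))/(2*(5 - 1) + (3 - 1*(-3))) = (-11*(1 + 2))/(2*4 + (3 + 3)) = (-11*3)/(8 + 6) = -11*3/14 = -33*1/14 = -33/14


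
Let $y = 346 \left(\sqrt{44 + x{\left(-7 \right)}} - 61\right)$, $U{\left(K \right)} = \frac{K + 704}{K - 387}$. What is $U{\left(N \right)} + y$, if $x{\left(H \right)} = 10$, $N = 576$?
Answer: $- \frac{3987754}{189} + 1038 \sqrt{6} \approx -18557.0$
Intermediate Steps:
$U{\left(K \right)} = \frac{704 + K}{-387 + K}$
$y = -21106 + 1038 \sqrt{6}$ ($y = 346 \left(\sqrt{44 + 10} - 61\right) = 346 \left(\sqrt{54} - 61\right) = 346 \left(3 \sqrt{6} - 61\right) = 346 \left(-61 + 3 \sqrt{6}\right) = -21106 + 1038 \sqrt{6} \approx -18563.0$)
$U{\left(N \right)} + y = \frac{704 + 576}{-387 + 576} - \left(21106 - 1038 \sqrt{6}\right) = \frac{1}{189} \cdot 1280 - \left(21106 - 1038 \sqrt{6}\right) = \frac{1280}{189} - \left(21106 - 1038 \sqrt{6}\right) = - \frac{3987754}{189} + 1038 \sqrt{6}$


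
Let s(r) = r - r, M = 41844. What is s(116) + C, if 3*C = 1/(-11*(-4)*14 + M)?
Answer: 1/127380 ≈ 7.8505e-6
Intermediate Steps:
s(r) = 0
C = 1/127380 (C = 1/(3*(-11*(-4)*14 + 41844)) = 1/(3*(44*14 + 41844)) = 1/(3*(616 + 41844)) = (1/3)/42460 = (1/3)*(1/42460) = 1/127380 ≈ 7.8505e-6)
s(116) + C = 0 + 1/127380 = 1/127380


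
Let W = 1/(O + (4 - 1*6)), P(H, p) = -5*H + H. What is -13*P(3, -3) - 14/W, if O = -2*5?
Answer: 324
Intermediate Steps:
P(H, p) = -4*H
O = -10
W = -1/12 (W = 1/(-10 + (4 - 1*6)) = 1/(-10 + (4 - 6)) = 1/(-10 - 2) = 1/(-12) = -1/12 ≈ -0.083333)
-13*P(3, -3) - 14/W = -(-52)*3 - 14/(-1/12) = -13*(-12) - 14*(-12) = 156 + 168 = 324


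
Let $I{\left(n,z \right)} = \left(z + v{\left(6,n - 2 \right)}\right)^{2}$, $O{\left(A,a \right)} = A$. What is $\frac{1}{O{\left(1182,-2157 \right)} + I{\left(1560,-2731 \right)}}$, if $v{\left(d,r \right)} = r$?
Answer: $\frac{1}{1377111} \approx 7.2616 \cdot 10^{-7}$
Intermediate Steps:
$I{\left(n,z \right)} = \left(-2 + n + z\right)^{2}$ ($I{\left(n,z \right)} = \left(z + \left(n - 2\right)\right)^{2} = \left(z + \left(-2 + n\right)\right)^{2} = \left(-2 + n + z\right)^{2}$)
$\frac{1}{O{\left(1182,-2157 \right)} + I{\left(1560,-2731 \right)}} = \frac{1}{1182 + \left(-2 + 1560 - 2731\right)^{2}} = \frac{1}{1182 + \left(-1173\right)^{2}} = \frac{1}{1182 + 1375929} = \frac{1}{1377111}$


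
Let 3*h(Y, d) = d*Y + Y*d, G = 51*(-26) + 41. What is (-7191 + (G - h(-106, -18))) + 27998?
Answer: 18250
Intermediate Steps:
G = -1285 (G = -1326 + 41 = -1285)
h(Y, d) = 2*Y*d/3 (h(Y, d) = (d*Y + Y*d)/3 = (Y*d + Y*d)/3 = (2*Y*d)/3 = 2*Y*d/3)
(-7191 + (G - h(-106, -18))) + 27998 = (-7191 + (-1285 - 2*(-106)*(-18)/3)) + 27998 = (-7191 + (-1285 - 1*1272)) + 27998 = (-7191 + (-1285 - 1272)) + 27998 = (-7191 - 2557) + 27998 = -9748 + 27998 = 18250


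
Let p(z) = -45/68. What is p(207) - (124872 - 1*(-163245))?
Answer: -19592001/68 ≈ -2.8812e+5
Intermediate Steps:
p(z) = -45/68 (p(z) = -45*1/68 = -45/68)
p(207) - (124872 - 1*(-163245)) = -45/68 - (124872 - 1*(-163245)) = -45/68 - (124872 + 163245) = -45/68 - 1*288117 = -45/68 - 288117 = -19592001/68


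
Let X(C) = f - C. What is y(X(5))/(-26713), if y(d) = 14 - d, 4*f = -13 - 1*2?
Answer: -91/106852 ≈ -0.00085165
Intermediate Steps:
f = -15/4 (f = (-13 - 1*2)/4 = (-13 - 2)/4 = (1/4)*(-15) = -15/4 ≈ -3.7500)
X(C) = -15/4 - C
y(X(5))/(-26713) = (14 - (-15/4 - 1*5))/(-26713) = (14 - (-15/4 - 5))*(-1/26713) = (14 - 1*(-35/4))*(-1/26713) = (14 + 35/4)*(-1/26713) = (91/4)*(-1/26713) = -91/106852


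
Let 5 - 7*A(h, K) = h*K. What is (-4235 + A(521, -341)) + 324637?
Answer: 2420480/7 ≈ 3.4578e+5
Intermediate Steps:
A(h, K) = 5/7 - K*h/7 (A(h, K) = 5/7 - h*K/7 = 5/7 - K*h/7)
(-4235 + A(521, -341)) + 324637 = (-4235 + (5/7 - ⅐*(-341)*521)) + 324637 = (-4235 + (5/7 + 177661/7)) + 324637 = (-4235 + 177666/7) + 324637 = 148021/7 + 324637 = 2420480/7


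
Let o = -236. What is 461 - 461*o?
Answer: 109257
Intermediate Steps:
461 - 461*o = 461 - 461*(-236) = 461 + 108796 = 109257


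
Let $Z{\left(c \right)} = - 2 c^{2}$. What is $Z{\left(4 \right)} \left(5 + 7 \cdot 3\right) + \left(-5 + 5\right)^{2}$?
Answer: $-832$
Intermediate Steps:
$Z{\left(4 \right)} \left(5 + 7 \cdot 3\right) + \left(-5 + 5\right)^{2} = - 2 \cdot 4^{2} \left(5 + 7 \cdot 3\right) + \left(-5 + 5\right)^{2} = \left(-2\right) 16 \left(5 + 21\right) + 0^{2} = \left(-32\right) 26 + 0 = -832 + 0 = -832$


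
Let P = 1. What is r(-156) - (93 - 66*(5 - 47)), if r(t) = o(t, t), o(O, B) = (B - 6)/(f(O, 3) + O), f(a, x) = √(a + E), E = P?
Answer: -70141443/24491 + 162*I*√155/24491 ≈ -2864.0 + 0.082352*I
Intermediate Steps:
E = 1
f(a, x) = √(1 + a) (f(a, x) = √(a + 1) = √(1 + a))
o(O, B) = (-6 + B)/(O + √(1 + O)) (o(O, B) = (B - 6)/(√(1 + O) + O) = (-6 + B)/(O + √(1 + O)))
r(t) = (-6 + t)/(t + √(1 + t))
r(-156) - (93 - 66*(5 - 47)) = (-6 - 156)/(-156 + √(1 - 156)) - (93 - 66*(5 - 47)) = -162/(-156 + √(-155)) - (93 - 66*(-42)) = -162/(-156 + I*√155) - (93 + 2772) = -162/(-156 + I*√155) - 1*2865 = -162/(-156 + I*√155) - 2865 = -2865 - 162/(-156 + I*√155)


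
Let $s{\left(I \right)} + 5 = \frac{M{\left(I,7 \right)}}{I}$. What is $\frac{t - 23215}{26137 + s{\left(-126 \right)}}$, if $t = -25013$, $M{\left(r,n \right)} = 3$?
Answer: $- \frac{2025576}{1097543} \approx -1.8456$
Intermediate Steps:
$s{\left(I \right)} = -5 + \frac{3}{I}$
$\frac{t - 23215}{26137 + s{\left(-126 \right)}} = \frac{-25013 - 23215}{26137 - \left(5 - \frac{3}{-126}\right)} = - \frac{48228}{26137 + \left(-5 + 3 \left(- \frac{1}{126}\right)\right)} = - \frac{48228}{26137 - \frac{211}{42}} = - \frac{48228}{\frac{1097543}{42}} = \left(-48228\right) \frac{42}{1097543} = - \frac{2025576}{1097543}$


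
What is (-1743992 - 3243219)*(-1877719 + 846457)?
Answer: 5143121190282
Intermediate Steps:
(-1743992 - 3243219)*(-1877719 + 846457) = -4987211*(-1031262) = 5143121190282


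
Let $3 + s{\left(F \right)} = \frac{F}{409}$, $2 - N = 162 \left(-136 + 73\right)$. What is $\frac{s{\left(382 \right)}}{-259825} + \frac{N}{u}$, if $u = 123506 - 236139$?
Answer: $- \frac{216938581503}{2393866302605} \approx -0.090623$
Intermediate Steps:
$u = -112633$ ($u = 123506 - 236139 = -112633$)
$N = 10208$ ($N = 2 - 162 \left(-136 + 73\right) = 2 - 162 \left(-63\right) = 2 - -10206 = 2 + 10206 = 10208$)
$s{\left(F \right)} = -3 + \frac{F}{409}$
$\frac{s{\left(382 \right)}}{-259825} + \frac{N}{u} = \frac{-3 + \frac{1}{409} \cdot 382}{-259825} + \frac{10208}{-112633} = \left(-3 + \frac{382}{409}\right) \left(- \frac{1}{259825}\right) + 10208 \left(- \frac{1}{112633}\right) = \left(- \frac{845}{409}\right) \left(- \frac{1}{259825}\right) - \frac{10208}{112633} = \frac{169}{21253685} - \frac{10208}{112633} = - \frac{216938581503}{2393866302605}$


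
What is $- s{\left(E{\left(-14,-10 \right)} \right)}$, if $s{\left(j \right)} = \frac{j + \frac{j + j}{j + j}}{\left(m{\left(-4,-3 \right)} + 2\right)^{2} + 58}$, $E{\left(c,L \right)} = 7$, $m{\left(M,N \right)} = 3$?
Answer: $- \frac{8}{83} \approx -0.096385$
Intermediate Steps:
$s{\left(j \right)} = \frac{1}{83} + \frac{j}{83}$ ($s{\left(j \right)} = \frac{j + \frac{j + j}{j + j}}{\left(3 + 2\right)^{2} + 58} = \frac{j + \frac{2 j}{2 j}}{5^{2} + 58} = \frac{j + 2 j \frac{1}{2 j}}{25 + 58} = \frac{j + 1}{83} = \left(1 + j\right) \frac{1}{83} = \frac{1}{83} + \frac{j}{83}$)
$- s{\left(E{\left(-14,-10 \right)} \right)} = - (\frac{1}{83} + \frac{1}{83} \cdot 7) = - (\frac{1}{83} + \frac{7}{83}) = \left(-1\right) \frac{8}{83} = - \frac{8}{83}$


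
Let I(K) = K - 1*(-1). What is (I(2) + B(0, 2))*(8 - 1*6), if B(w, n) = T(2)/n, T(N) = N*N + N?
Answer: 12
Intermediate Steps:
T(N) = N + N² (T(N) = N² + N = N + N²)
I(K) = 1 + K (I(K) = K + 1 = 1 + K)
B(w, n) = 6/n (B(w, n) = (2*(1 + 2))/n = (2*3)/n = 6/n)
(I(2) + B(0, 2))*(8 - 1*6) = ((1 + 2) + 6/2)*(8 - 1*6) = (3 + 6*(½))*(8 - 6) = (3 + 3)*2 = 6*2 = 12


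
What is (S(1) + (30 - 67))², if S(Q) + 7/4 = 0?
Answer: 24025/16 ≈ 1501.6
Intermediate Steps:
S(Q) = -7/4 (S(Q) = -7/4 + 0 = -7/4)
(S(1) + (30 - 67))² = (-7/4 + (30 - 67))² = (-7/4 - 37)² = (-155/4)² = 24025/16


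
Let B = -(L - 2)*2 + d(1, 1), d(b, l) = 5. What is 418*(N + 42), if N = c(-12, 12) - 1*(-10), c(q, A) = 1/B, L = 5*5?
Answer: 890758/41 ≈ 21726.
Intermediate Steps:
L = 25
B = -41 (B = -(25 - 2)*2 + 5 = -1*23*2 + 5 = -23*2 + 5 = -46 + 5 = -41)
c(q, A) = -1/41 (c(q, A) = 1/(-41) = -1/41)
N = 409/41 (N = -1/41 - 1*(-10) = -1/41 + 10 = 409/41 ≈ 9.9756)
418*(N + 42) = 418*(409/41 + 42) = 418*(2131/41) = 890758/41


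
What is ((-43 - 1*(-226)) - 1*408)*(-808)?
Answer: 181800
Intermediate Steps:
((-43 - 1*(-226)) - 1*408)*(-808) = ((-43 + 226) - 408)*(-808) = (183 - 408)*(-808) = -225*(-808) = 181800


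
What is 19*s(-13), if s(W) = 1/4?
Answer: 19/4 ≈ 4.7500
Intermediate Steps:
s(W) = ¼
19*s(-13) = 19*(¼) = 19/4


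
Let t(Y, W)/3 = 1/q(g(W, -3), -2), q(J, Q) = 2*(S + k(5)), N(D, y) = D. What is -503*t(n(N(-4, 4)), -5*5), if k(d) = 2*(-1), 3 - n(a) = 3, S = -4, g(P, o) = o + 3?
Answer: 503/4 ≈ 125.75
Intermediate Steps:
g(P, o) = 3 + o
n(a) = 0 (n(a) = 3 - 1*3 = 3 - 3 = 0)
k(d) = -2
q(J, Q) = -12 (q(J, Q) = 2*(-4 - 2) = 2*(-6) = -12)
t(Y, W) = -1/4 (t(Y, W) = 3/(-12) = 3*(-1/12) = -1/4)
-503*t(n(N(-4, 4)), -5*5) = -503*(-1/4) = 503/4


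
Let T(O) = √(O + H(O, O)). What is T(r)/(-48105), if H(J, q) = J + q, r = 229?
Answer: -√687/48105 ≈ -0.00054486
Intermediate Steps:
T(O) = √3*√O (T(O) = √(O + (O + O)) = √(O + 2*O) = √(3*O) = √3*√O)
T(r)/(-48105) = (√3*√229)/(-48105) = √687*(-1/48105) = -√687/48105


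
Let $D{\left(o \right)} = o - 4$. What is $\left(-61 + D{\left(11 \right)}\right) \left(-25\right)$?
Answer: $1350$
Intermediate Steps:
$D{\left(o \right)} = -4 + o$
$\left(-61 + D{\left(11 \right)}\right) \left(-25\right) = \left(-61 + \left(-4 + 11\right)\right) \left(-25\right) = \left(-61 + 7\right) \left(-25\right) = \left(-54\right) \left(-25\right) = 1350$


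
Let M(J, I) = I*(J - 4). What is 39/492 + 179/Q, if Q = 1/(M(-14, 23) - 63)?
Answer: -14002799/164 ≈ -85383.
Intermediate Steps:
M(J, I) = I*(-4 + J)
Q = -1/477 (Q = 1/(23*(-4 - 14) - 63) = 1/(23*(-18) - 63) = 1/(-414 - 63) = 1/(-477) = -1/477 ≈ -0.0020964)
39/492 + 179/Q = 39/492 + 179/(-1/477) = 39*(1/492) + 179*(-477) = 13/164 - 85383 = -14002799/164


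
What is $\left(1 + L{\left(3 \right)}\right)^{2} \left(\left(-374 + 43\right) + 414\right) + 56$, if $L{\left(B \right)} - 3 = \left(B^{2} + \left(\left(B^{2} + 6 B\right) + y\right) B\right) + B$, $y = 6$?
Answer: $1097731$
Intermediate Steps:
$L{\left(B \right)} = 3 + B + B^{2} + B \left(6 + B^{2} + 6 B\right)$ ($L{\left(B \right)} = 3 + \left(\left(B^{2} + \left(\left(B^{2} + 6 B\right) + 6\right) B\right) + B\right) = 3 + \left(\left(B^{2} + \left(6 + B^{2} + 6 B\right) B\right) + B\right) = 3 + \left(\left(B^{2} + B \left(6 + B^{2} + 6 B\right)\right) + B\right) = 3 + \left(B + B^{2} + B \left(6 + B^{2} + 6 B\right)\right) = 3 + B + B^{2} + B \left(6 + B^{2} + 6 B\right)$)
$\left(1 + L{\left(3 \right)}\right)^{2} \left(\left(-374 + 43\right) + 414\right) + 56 = \left(1 + \left(3 + 3^{3} + 7 \cdot 3 + 7 \cdot 3^{2}\right)\right)^{2} \left(\left(-374 + 43\right) + 414\right) + 56 = \left(1 + \left(3 + 27 + 21 + 7 \cdot 9\right)\right)^{2} \left(-331 + 414\right) + 56 = \left(1 + \left(3 + 27 + 21 + 63\right)\right)^{2} \cdot 83 + 56 = \left(1 + 114\right)^{2} \cdot 83 + 56 = 115^{2} \cdot 83 + 56 = 13225 \cdot 83 + 56 = 1097675 + 56 = 1097731$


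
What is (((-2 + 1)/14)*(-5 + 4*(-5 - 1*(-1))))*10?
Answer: 15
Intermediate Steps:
(((-2 + 1)/14)*(-5 + 4*(-5 - 1*(-1))))*10 = ((-1*1/14)*(-5 + 4*(-5 + 1)))*10 = -(-5 + 4*(-4))/14*10 = -(-5 - 16)/14*10 = -1/14*(-21)*10 = (3/2)*10 = 15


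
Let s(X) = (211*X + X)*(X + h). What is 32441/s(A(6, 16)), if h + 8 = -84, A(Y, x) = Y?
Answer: -32441/109392 ≈ -0.29656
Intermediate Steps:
h = -92 (h = -8 - 84 = -92)
s(X) = 212*X*(-92 + X) (s(X) = (211*X + X)*(X - 92) = (212*X)*(-92 + X) = 212*X*(-92 + X))
32441/s(A(6, 16)) = 32441/((212*6*(-92 + 6))) = 32441/((212*6*(-86))) = 32441/(-109392) = 32441*(-1/109392) = -32441/109392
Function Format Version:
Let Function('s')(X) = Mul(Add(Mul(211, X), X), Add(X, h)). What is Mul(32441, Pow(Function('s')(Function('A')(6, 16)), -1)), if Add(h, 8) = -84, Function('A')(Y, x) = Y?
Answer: Rational(-32441, 109392) ≈ -0.29656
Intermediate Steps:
h = -92 (h = Add(-8, -84) = -92)
Function('s')(X) = Mul(212, X, Add(-92, X)) (Function('s')(X) = Mul(Add(Mul(211, X), X), Add(X, -92)) = Mul(Mul(212, X), Add(-92, X)) = Mul(212, X, Add(-92, X)))
Mul(32441, Pow(Function('s')(Function('A')(6, 16)), -1)) = Mul(32441, Pow(Mul(212, 6, Add(-92, 6)), -1)) = Mul(32441, Pow(Mul(212, 6, -86), -1)) = Mul(32441, Pow(-109392, -1)) = Mul(32441, Rational(-1, 109392)) = Rational(-32441, 109392)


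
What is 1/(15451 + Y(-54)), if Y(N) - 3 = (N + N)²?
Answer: 1/27118 ≈ 3.6876e-5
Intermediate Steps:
Y(N) = 3 + 4*N² (Y(N) = 3 + (N + N)² = 3 + (2*N)² = 3 + 4*N²)
1/(15451 + Y(-54)) = 1/(15451 + (3 + 4*(-54)²)) = 1/(15451 + (3 + 4*2916)) = 1/(15451 + (3 + 11664)) = 1/(15451 + 11667) = 1/27118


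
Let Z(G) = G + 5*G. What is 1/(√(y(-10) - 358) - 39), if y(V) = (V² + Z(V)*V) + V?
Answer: -39/1189 - 2*√83/1189 ≈ -0.048125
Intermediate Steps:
Z(G) = 6*G
y(V) = V + 7*V² (y(V) = (V² + (6*V)*V) + V = (V² + 6*V²) + V = 7*V² + V = V + 7*V²)
1/(√(y(-10) - 358) - 39) = 1/(√(-10*(1 + 7*(-10)) - 358) - 39) = 1/(√(-10*(1 - 70) - 358) - 39) = 1/(√(-10*(-69) - 358) - 39) = 1/(√(690 - 358) - 39) = 1/(√332 - 39) = 1/(2*√83 - 39) = 1/(-39 + 2*√83)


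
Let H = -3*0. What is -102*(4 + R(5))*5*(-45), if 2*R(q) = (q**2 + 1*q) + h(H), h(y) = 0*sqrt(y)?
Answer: 436050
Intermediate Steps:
H = 0
h(y) = 0
R(q) = q/2 + q**2/2 (R(q) = ((q**2 + 1*q) + 0)/2 = ((q**2 + q) + 0)/2 = ((q + q**2) + 0)/2 = (q + q**2)/2 = q/2 + q**2/2)
-102*(4 + R(5))*5*(-45) = -102*(4 + (1/2)*5*(1 + 5))*5*(-45) = -102*(4 + (1/2)*5*6)*5*(-45) = -102*(4 + 15)*5*(-45) = -1938*5*(-45) = -102*95*(-45) = -9690*(-45) = 436050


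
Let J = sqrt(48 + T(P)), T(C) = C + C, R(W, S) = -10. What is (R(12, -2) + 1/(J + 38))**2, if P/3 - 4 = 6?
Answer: 11092237/111556 + 19983*sqrt(3)/223112 ≈ 99.587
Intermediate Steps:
P = 30 (P = 12 + 3*6 = 12 + 18 = 30)
T(C) = 2*C
J = 6*sqrt(3) (J = sqrt(48 + 2*30) = sqrt(48 + 60) = sqrt(108) = 6*sqrt(3) ≈ 10.392)
(R(12, -2) + 1/(J + 38))**2 = (-10 + 1/(6*sqrt(3) + 38))**2 = (-10 + 1/(38 + 6*sqrt(3)))**2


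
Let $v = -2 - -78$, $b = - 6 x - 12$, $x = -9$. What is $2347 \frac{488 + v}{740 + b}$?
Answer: $\frac{661854}{391} \approx 1692.7$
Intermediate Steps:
$b = 42$ ($b = \left(-6\right) \left(-9\right) - 12 = 54 - 12 = 42$)
$v = 76$ ($v = -2 + 78 = 76$)
$2347 \frac{488 + v}{740 + b} = 2347 \frac{488 + 76}{740 + 42} = 2347 \cdot \frac{564}{782} = 2347 \cdot 564 \cdot \frac{1}{782} = 2347 \cdot \frac{282}{391} = \frac{661854}{391}$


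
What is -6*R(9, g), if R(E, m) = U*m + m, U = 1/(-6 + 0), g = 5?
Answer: -25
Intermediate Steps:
U = -⅙ (U = 1/(-6) = -⅙ ≈ -0.16667)
R(E, m) = 5*m/6 (R(E, m) = -m/6 + m = 5*m/6)
-6*R(9, g) = -5*5 = -6*25/6 = -25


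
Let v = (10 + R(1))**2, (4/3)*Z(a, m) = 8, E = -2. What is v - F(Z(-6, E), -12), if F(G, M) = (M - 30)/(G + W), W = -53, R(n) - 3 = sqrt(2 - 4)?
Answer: 7807/47 + 26*I*sqrt(2) ≈ 166.11 + 36.77*I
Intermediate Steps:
R(n) = 3 + I*sqrt(2) (R(n) = 3 + sqrt(2 - 4) = 3 + sqrt(-2) = 3 + I*sqrt(2))
Z(a, m) = 6 (Z(a, m) = (3/4)*8 = 6)
F(G, M) = (-30 + M)/(-53 + G) (F(G, M) = (M - 30)/(G - 53) = (-30 + M)/(-53 + G))
v = (13 + I*sqrt(2))**2 (v = (10 + (3 + I*sqrt(2)))**2 = (13 + I*sqrt(2))**2 ≈ 167.0 + 36.77*I)
v - F(Z(-6, E), -12) = (13 + I*sqrt(2))**2 - (-30 - 12)/(-53 + 6) = (13 + I*sqrt(2))**2 - (-42)/(-47) = (13 + I*sqrt(2))**2 - (-1)*(-42)/47 = (13 + I*sqrt(2))**2 - 1*42/47 = (13 + I*sqrt(2))**2 - 42/47 = -42/47 + (13 + I*sqrt(2))**2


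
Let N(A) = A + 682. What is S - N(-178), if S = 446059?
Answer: 445555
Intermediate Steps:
N(A) = 682 + A
S - N(-178) = 446059 - (682 - 178) = 446059 - 1*504 = 446059 - 504 = 445555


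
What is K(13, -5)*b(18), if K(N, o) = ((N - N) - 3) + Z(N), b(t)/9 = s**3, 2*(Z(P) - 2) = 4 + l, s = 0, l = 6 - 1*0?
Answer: 0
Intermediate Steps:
l = 6 (l = 6 + 0 = 6)
Z(P) = 7 (Z(P) = 2 + (4 + 6)/2 = 2 + (1/2)*10 = 2 + 5 = 7)
b(t) = 0 (b(t) = 9*0**3 = 9*0 = 0)
K(N, o) = 4 (K(N, o) = ((N - N) - 3) + 7 = (0 - 3) + 7 = -3 + 7 = 4)
K(13, -5)*b(18) = 4*0 = 0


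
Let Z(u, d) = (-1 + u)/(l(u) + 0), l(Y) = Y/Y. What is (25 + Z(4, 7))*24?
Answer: 672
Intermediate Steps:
l(Y) = 1
Z(u, d) = -1 + u (Z(u, d) = (-1 + u)/(1 + 0) = (-1 + u)/1 = (-1 + u)*1 = -1 + u)
(25 + Z(4, 7))*24 = (25 + (-1 + 4))*24 = (25 + 3)*24 = 28*24 = 672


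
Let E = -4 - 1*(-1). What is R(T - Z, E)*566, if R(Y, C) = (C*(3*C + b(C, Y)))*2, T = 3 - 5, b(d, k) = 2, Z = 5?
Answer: 23772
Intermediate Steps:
T = -2
E = -3 (E = -4 + 1 = -3)
R(Y, C) = 2*C*(2 + 3*C) (R(Y, C) = (C*(3*C + 2))*2 = (C*(2 + 3*C))*2 = 2*C*(2 + 3*C))
R(T - Z, E)*566 = (2*(-3)*(2 + 3*(-3)))*566 = (2*(-3)*(2 - 9))*566 = (2*(-3)*(-7))*566 = 42*566 = 23772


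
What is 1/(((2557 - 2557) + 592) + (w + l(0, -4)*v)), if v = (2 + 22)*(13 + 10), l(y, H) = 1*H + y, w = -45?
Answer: -1/1661 ≈ -0.00060205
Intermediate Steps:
l(y, H) = H + y
v = 552 (v = 24*23 = 552)
1/(((2557 - 2557) + 592) + (w + l(0, -4)*v)) = 1/(((2557 - 2557) + 592) + (-45 + (-4 + 0)*552)) = 1/((0 + 592) + (-45 - 4*552)) = 1/(592 + (-45 - 2208)) = 1/(592 - 2253) = 1/(-1661) = -1/1661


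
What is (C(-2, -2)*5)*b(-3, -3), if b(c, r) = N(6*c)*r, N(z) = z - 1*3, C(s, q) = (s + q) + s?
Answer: -1890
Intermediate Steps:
C(s, q) = q + 2*s (C(s, q) = (q + s) + s = q + 2*s)
N(z) = -3 + z (N(z) = z - 3 = -3 + z)
b(c, r) = r*(-3 + 6*c) (b(c, r) = (-3 + 6*c)*r = r*(-3 + 6*c))
(C(-2, -2)*5)*b(-3, -3) = ((-2 + 2*(-2))*5)*(3*(-3)*(-1 + 2*(-3))) = ((-2 - 4)*5)*(3*(-3)*(-1 - 6)) = (-6*5)*(3*(-3)*(-7)) = -30*63 = -1890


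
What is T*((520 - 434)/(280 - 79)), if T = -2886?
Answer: -82732/67 ≈ -1234.8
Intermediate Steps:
T*((520 - 434)/(280 - 79)) = -2886*(520 - 434)/(280 - 79) = -248196/201 = -2886*86/201 = -82732/67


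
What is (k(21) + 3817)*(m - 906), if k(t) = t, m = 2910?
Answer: 7691352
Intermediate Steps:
(k(21) + 3817)*(m - 906) = (21 + 3817)*(2910 - 906) = 3838*2004 = 7691352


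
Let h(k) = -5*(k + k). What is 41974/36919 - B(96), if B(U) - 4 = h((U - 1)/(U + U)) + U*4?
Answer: -1353592883/3544224 ≈ -381.92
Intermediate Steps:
h(k) = -10*k
B(U) = 4 + 4*U - 5*(-1 + U)/U (B(U) = 4 + (-10*(U - 1)/(U + U) + U*4) = 4 + (-10*(-1 + U)/(2*U) + 4*U) = 4 + (-10*(-1 + U)*1/(2*U) + 4*U) = 4 + (-5*(-1 + U)/U + 4*U) = 4 + (4*U - 5*(-1 + U)/U) = 4 + 4*U - 5*(-1 + U)/U)
41974/36919 - B(96) = 41974/36919 - (-1 + 4*96 + 5/96) = 41974*(1/36919) - (-1 + 384 + 5*(1/96)) = 41974/36919 - (-1 + 384 + 5/96) = 41974/36919 - 1*36773/96 = 41974/36919 - 36773/96 = -1353592883/3544224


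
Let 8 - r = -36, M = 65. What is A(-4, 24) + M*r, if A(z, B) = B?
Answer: 2884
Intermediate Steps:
r = 44 (r = 8 - 1*(-36) = 8 + 36 = 44)
A(-4, 24) + M*r = 24 + 65*44 = 24 + 2860 = 2884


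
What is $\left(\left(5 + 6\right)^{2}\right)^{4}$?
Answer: $214358881$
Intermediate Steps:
$\left(\left(5 + 6\right)^{2}\right)^{4} = \left(11^{2}\right)^{4} = 121^{4} = 214358881$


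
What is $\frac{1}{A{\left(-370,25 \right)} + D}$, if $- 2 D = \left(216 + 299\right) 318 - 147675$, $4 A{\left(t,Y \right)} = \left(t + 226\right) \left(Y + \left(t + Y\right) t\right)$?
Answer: $- \frac{2}{9208695} \approx -2.1719 \cdot 10^{-7}$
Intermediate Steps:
$A{\left(t,Y \right)} = \frac{\left(226 + t\right) \left(Y + t \left(Y + t\right)\right)}{4}$ ($A{\left(t,Y \right)} = \frac{\left(t + 226\right) \left(Y + \left(t + Y\right) t\right)}{4} = \frac{\left(226 + t\right) \left(Y + \left(Y + t\right) t\right)}{4} = \frac{\left(226 + t\right) \left(Y + t \left(Y + t\right)\right)}{4}$)
$D = - \frac{16095}{2}$ ($D = - \frac{\left(216 + 299\right) 318 - 147675}{2} = - \frac{515 \cdot 318 - 147675}{2} = - \frac{163770 - 147675}{2} = \left(- \frac{1}{2}\right) 16095 = - \frac{16095}{2} \approx -8047.5$)
$\frac{1}{A{\left(-370,25 \right)} + D} = \frac{1}{\left(\frac{\left(-370\right)^{3}}{4} + \frac{113}{2} \cdot 25 + \frac{113 \left(-370\right)^{2}}{2} + \frac{1}{4} \cdot 25 \left(-370\right)^{2} + \frac{227}{4} \cdot 25 \left(-370\right)\right) - \frac{16095}{2}} = \frac{1}{\left(\frac{1}{4} \left(-50653000\right) + \frac{2825}{2} + \frac{113}{2} \cdot 136900 + \frac{1}{4} \cdot 25 \cdot 136900 - \frac{1049875}{2}\right) - \frac{16095}{2}} = \frac{1}{\left(-12663250 + \frac{2825}{2} + 7734850 + 855625 - \frac{1049875}{2}\right) - \frac{16095}{2}} = \frac{1}{-4596300 - \frac{16095}{2}} = \frac{1}{- \frac{9208695}{2}} = - \frac{2}{9208695}$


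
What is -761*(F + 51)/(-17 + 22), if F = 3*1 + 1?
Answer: -8371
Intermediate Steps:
F = 4 (F = 3 + 1 = 4)
-761*(F + 51)/(-17 + 22) = -761*(4 + 51)/(-17 + 22) = -41855/5 = -761*11 = -8371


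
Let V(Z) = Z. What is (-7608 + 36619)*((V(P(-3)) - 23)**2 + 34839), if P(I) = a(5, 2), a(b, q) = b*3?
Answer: 1012570933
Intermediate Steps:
a(b, q) = 3*b
P(I) = 15 (P(I) = 3*5 = 15)
(-7608 + 36619)*((V(P(-3)) - 23)**2 + 34839) = (-7608 + 36619)*((15 - 23)**2 + 34839) = 29011*((-8)**2 + 34839) = 29011*(64 + 34839) = 29011*34903 = 1012570933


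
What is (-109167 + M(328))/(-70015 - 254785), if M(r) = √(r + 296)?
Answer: 109167/324800 - √39/81200 ≈ 0.33603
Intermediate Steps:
M(r) = √(296 + r)
(-109167 + M(328))/(-70015 - 254785) = (-109167 + √(296 + 328))/(-70015 - 254785) = (-109167 + √624)/(-324800) = (-109167 + 4*√39)*(-1/324800) = 109167/324800 - √39/81200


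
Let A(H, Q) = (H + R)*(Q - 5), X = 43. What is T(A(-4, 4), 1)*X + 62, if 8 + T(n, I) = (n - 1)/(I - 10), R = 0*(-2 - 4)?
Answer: -889/3 ≈ -296.33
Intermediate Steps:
R = 0 (R = 0*(-6) = 0)
A(H, Q) = H*(-5 + Q) (A(H, Q) = (H + 0)*(Q - 5) = H*(-5 + Q))
T(n, I) = -8 + (-1 + n)/(-10 + I) (T(n, I) = -8 + (n - 1)/(I - 10) = -8 + (-1 + n)/(-10 + I))
T(A(-4, 4), 1)*X + 62 = ((79 - 4*(-5 + 4) - 8*1)/(-10 + 1))*43 + 62 = ((79 - 4*(-1) - 8)/(-9))*43 + 62 = -(79 + 4 - 8)/9*43 + 62 = -⅑*75*43 + 62 = -25/3*43 + 62 = -1075/3 + 62 = -889/3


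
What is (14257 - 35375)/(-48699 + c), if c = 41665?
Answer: 10559/3517 ≈ 3.0023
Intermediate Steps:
(14257 - 35375)/(-48699 + c) = (14257 - 35375)/(-48699 + 41665) = -21118/(-7034) = -21118*(-1/7034) = 10559/3517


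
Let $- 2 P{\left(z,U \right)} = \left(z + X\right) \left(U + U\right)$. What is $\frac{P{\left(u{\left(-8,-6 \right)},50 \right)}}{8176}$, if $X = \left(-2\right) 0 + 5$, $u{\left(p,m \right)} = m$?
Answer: $\frac{25}{4088} \approx 0.0061155$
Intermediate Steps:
$X = 5$ ($X = 0 + 5 = 5$)
$P{\left(z,U \right)} = - U \left(5 + z\right)$ ($P{\left(z,U \right)} = - \frac{\left(z + 5\right) \left(U + U\right)}{2} = - \frac{\left(5 + z\right) 2 U}{2} = - \frac{2 U \left(5 + z\right)}{2} = - U \left(5 + z\right)$)
$\frac{P{\left(u{\left(-8,-6 \right)},50 \right)}}{8176} = \frac{\left(-1\right) 50 \left(5 - 6\right)}{8176} = \left(-1\right) 50 \left(-1\right) \frac{1}{8176} = 50 \cdot \frac{1}{8176} = \frac{25}{4088}$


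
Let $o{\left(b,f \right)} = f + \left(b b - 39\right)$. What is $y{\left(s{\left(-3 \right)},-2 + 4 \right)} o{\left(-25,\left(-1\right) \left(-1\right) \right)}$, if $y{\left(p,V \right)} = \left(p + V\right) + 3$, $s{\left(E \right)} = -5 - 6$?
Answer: $-3522$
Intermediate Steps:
$o{\left(b,f \right)} = -39 + f + b^{2}$ ($o{\left(b,f \right)} = f + \left(b^{2} - 39\right) = f + \left(-39 + b^{2}\right) = -39 + f + b^{2}$)
$s{\left(E \right)} = -11$ ($s{\left(E \right)} = -5 - 6 = -11$)
$y{\left(p,V \right)} = 3 + V + p$ ($y{\left(p,V \right)} = \left(V + p\right) + 3 = 3 + V + p$)
$y{\left(s{\left(-3 \right)},-2 + 4 \right)} o{\left(-25,\left(-1\right) \left(-1\right) \right)} = \left(3 + \left(-2 + 4\right) - 11\right) \left(-39 - -1 + \left(-25\right)^{2}\right) = \left(3 + 2 - 11\right) \left(-39 + 1 + 625\right) = \left(-6\right) 587 = -3522$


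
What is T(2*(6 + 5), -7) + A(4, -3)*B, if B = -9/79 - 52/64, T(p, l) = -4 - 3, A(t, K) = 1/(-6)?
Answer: -51917/7584 ≈ -6.8456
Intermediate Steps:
A(t, K) = -⅙
T(p, l) = -7
B = -1171/1264 (B = -9*1/79 - 52*1/64 = -9/79 - 13/16 = -1171/1264 ≈ -0.92642)
T(2*(6 + 5), -7) + A(4, -3)*B = -7 - ⅙*(-1171/1264) = -7 + 1171/7584 = -51917/7584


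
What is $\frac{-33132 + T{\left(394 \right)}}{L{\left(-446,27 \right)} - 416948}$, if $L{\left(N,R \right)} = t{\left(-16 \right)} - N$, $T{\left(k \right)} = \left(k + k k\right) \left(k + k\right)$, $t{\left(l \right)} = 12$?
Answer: $- \frac{61301654}{208245} \approx -294.37$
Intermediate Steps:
$T{\left(k \right)} = 2 k \left(k + k^{2}\right)$ ($T{\left(k \right)} = \left(k + k^{2}\right) 2 k = 2 k \left(k + k^{2}\right)$)
$L{\left(N,R \right)} = 12 - N$
$\frac{-33132 + T{\left(394 \right)}}{L{\left(-446,27 \right)} - 416948} = \frac{-33132 + 2 \cdot 394^{2} \left(1 + 394\right)}{\left(12 - -446\right) - 416948} = \frac{-33132 + 2 \cdot 155236 \cdot 395}{\left(12 + 446\right) - 416948} = \frac{-33132 + 122636440}{458 - 416948} = \frac{122603308}{-416490} = 122603308 \left(- \frac{1}{416490}\right) = - \frac{61301654}{208245}$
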